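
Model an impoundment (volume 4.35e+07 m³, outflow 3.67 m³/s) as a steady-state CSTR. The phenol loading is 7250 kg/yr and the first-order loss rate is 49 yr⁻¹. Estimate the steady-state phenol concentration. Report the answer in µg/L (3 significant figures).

Outflow Q = 3.67 m³/s × 3.156e+07 s/yr = 1.158e+08 m³/yr.
Steady-state CSTR mass balance: W = Q·C + k·V·C, so C = W/(Q + kV).
Q + kV = 1.158e+08 + 49·4.35e+07 = 2.247e+09 m³/yr.
C = 7250/2.247e+09 = 3.226e-06 kg/m³ = 0.003226 mg/L = 3.226 µg/L.

3.23 µg/L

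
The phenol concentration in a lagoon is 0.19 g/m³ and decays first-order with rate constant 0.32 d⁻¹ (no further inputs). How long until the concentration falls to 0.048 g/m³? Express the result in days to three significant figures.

4.30 d

t = ln(C₀/C)/k = ln(0.19/0.048)/0.32 = 1.376/0.32 = 4.299 d.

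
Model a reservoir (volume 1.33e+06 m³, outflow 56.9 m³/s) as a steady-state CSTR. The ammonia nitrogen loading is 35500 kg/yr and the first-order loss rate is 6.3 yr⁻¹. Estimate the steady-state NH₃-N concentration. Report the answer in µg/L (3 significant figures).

19.7 µg/L

Outflow Q = 56.9 m³/s × 3.156e+07 s/yr = 1.796e+09 m³/yr.
Steady-state CSTR mass balance: W = Q·C + k·V·C, so C = W/(Q + kV).
Q + kV = 1.796e+09 + 6.3·1.33e+06 = 1.804e+09 m³/yr.
C = 35500/1.804e+09 = 1.968e-05 kg/m³ = 0.01968 mg/L = 19.68 µg/L.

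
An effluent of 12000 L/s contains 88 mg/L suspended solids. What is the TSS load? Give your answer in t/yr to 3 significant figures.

12000 L/s = 12 m³/s.
Mass flux = Q·C = 12 m³/s × 88 g/m³ = 1056 g/s.
= 1056 g/s × 31.56 = 3.332e+04 t/yr.

33300 t/yr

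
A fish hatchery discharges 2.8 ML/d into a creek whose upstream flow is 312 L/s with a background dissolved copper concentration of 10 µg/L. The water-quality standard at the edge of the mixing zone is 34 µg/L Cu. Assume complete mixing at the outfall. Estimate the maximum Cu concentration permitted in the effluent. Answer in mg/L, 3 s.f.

0.265 mg/L

2.8 ML/d = 0.03241 m³/s.
312 L/s = 0.312 m³/s.
10 µg/L = 0.01 mg/L.
34 µg/L = 0.034 mg/L.
Mass balance: 0.034·0.3444 = 0.03241·Cₑ + 0.312·0.01.
Cₑ = (0.01171 − 0.00312) / 0.03241 = 0.2651 mg/L.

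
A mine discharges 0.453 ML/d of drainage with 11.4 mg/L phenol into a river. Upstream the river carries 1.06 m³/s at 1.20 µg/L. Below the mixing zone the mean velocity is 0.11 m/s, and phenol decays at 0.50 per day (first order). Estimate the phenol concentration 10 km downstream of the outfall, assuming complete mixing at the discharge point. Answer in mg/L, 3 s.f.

0.0339 mg/L

0.453 ML/d = 0.005243 m³/s.
1.20 µg/L = 0.0012 mg/L.
After complete mixing, C₀ = (0.005243·11.4 + 1.06·0.0012) / 1.065 = 0.0573 mg/L.
Travel time t = 1e+04 m / 0.11 m/s = 9.091e+04 s = 1.052 d.
C = 0.0573·exp(−0.50·1.052) = 0.0573·0.5909 = 0.03386 mg/L.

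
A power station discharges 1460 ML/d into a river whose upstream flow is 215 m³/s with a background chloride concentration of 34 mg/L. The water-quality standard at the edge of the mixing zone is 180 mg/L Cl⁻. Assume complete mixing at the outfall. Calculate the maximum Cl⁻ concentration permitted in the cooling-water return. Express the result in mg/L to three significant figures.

1460 ML/d = 16.9 m³/s.
Mass balance: 180·231.9 = 16.9·Cₑ + 215·34.
Cₑ = (4.174e+04 − 7310) / 16.9 = 2038 mg/L.

2040 mg/L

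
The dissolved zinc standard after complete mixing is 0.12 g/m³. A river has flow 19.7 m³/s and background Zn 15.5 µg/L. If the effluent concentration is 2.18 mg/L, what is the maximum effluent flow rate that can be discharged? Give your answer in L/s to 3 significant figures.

15.5 µg/L = 0.0155 mg/L.
Mass balance at complete mixing: C_std·(Q_w + Q_r) = Q_w·C_e + Q_r·C_b.
Rearranging, Q_w = Q_r·(C_std − C_b)/(C_e − C_std) = 19.7·(0.12 − 0.0155) / (2.18 − 0.12) = 0.9993 m³/s.
= 999.3 L/s.

999 L/s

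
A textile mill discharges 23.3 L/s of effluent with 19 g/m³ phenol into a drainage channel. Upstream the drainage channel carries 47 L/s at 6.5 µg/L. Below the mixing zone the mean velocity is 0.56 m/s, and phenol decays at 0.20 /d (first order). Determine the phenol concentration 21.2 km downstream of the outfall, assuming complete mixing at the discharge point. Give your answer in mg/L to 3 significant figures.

5.77 mg/L

23.3 L/s = 0.0233 m³/s.
47 L/s = 0.047 m³/s.
6.5 µg/L = 0.0065 mg/L.
After complete mixing, C₀ = (0.0233·19 + 0.047·0.0065) / 0.0703 = 6.302 mg/L.
Travel time t = 2.12e+04 m / 0.56 m/s = 3.786e+04 s = 0.4382 d.
C = 6.302·exp(−0.20·0.4382) = 6.302·0.9161 = 5.773 mg/L.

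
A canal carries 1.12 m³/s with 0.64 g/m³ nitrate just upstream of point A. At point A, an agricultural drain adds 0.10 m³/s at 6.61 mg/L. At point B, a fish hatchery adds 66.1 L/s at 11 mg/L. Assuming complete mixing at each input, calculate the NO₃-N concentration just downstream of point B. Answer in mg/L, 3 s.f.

1.64 mg/L

After input A: C = (1.12·0.64 + 0.1·6.61) / 1.22 = 1.129 mg/L.
66.1 L/s = 0.0661 m³/s.
After input B: C = (1.22·1.129 + 0.0661·11) / 1.286 = 1.637 mg/L.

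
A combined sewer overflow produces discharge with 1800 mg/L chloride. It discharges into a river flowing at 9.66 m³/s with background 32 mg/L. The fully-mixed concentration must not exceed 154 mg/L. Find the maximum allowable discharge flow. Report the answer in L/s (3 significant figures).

Mass balance at complete mixing: C_std·(Q_w + Q_r) = Q_w·C_e + Q_r·C_b.
Rearranging, Q_w = Q_r·(C_std − C_b)/(C_e − C_std) = 9.66·(154 − 32) / (1800 − 154) = 0.716 m³/s.
= 716 L/s.

716 L/s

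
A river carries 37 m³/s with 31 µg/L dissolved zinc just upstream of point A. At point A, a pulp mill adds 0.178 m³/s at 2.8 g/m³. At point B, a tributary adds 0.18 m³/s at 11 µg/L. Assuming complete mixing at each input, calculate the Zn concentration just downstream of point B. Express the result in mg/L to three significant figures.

0.0441 mg/L

31 µg/L = 0.031 mg/L.
After input A: C = (37·0.031 + 0.178·2.8) / 37.18 = 0.04426 mg/L.
11 µg/L = 0.011 mg/L.
After input B: C = (37.18·0.04426 + 0.18·0.011) / 37.36 = 0.0441 mg/L.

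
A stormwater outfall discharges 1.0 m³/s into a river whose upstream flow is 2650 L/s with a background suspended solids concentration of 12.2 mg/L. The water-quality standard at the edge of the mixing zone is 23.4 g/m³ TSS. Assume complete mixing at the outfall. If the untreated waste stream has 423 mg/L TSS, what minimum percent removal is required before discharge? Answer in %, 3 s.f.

2650 L/s = 2.65 m³/s.
Mass balance: 23.4·3.65 = 1·Cₑ + 2.65·12.2.
Cₑ = (85.41 − 32.33) / 1 = 53.08 mg/L.
Required removal = 1 − 53.08/423 = 87.45 %.

87.5 %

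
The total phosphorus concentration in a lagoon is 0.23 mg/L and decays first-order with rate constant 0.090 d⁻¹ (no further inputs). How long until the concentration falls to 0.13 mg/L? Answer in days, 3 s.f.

6.34 d

t = ln(C₀/C)/k = ln(0.23/0.13)/0.090 = 0.5705/0.090 = 6.339 d.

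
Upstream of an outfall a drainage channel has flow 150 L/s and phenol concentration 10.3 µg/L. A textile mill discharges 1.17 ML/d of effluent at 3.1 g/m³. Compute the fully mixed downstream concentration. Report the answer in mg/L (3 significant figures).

0.266 mg/L

1.17 ML/d = 0.01354 m³/s.
150 L/s = 0.15 m³/s.
10.3 µg/L = 0.0103 mg/L.
Conservation of mass across the mixing zone: C = (0.01354·3.1 + 0.15·0.0103) / (0.01354 + 0.15) = 0.04352/0.1635 = 0.2661 mg/L.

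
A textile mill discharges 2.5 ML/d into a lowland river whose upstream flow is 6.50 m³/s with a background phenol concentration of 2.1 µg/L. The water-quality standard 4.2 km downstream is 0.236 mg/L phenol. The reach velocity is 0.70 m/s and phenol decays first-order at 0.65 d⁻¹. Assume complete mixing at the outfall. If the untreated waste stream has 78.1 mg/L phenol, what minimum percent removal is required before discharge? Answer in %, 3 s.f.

29.3 %

2.5 ML/d = 0.02894 m³/s.
2.1 µg/L = 0.0021 mg/L.
Travel time to the compliance point: t = 4200/0.70 = 6000 s = 0.06944 d; decay factor exp(−0.65·0.06944) = 0.9559.
So the concentration just after mixing may be at most 0.236/0.9559 = 0.2469 mg/L.
Mass balance: 0.2469·6.529 = 0.02894·Cₑ + 6.5·0.0021.
Cₑ = (1.612 − 0.01365) / 0.02894 = 55.24 mg/L.
Required removal = 1 − 55.24/78.1 = 29.27 %.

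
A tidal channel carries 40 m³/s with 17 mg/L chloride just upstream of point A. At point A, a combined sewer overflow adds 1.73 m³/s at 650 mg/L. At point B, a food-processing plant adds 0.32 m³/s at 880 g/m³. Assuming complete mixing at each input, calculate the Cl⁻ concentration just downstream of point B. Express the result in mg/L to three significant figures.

49.6 mg/L

After input A: C = (40·17 + 1.73·650) / 41.73 = 43.24 mg/L.
After input B: C = (41.73·43.24 + 0.32·880) / 42.05 = 49.61 mg/L.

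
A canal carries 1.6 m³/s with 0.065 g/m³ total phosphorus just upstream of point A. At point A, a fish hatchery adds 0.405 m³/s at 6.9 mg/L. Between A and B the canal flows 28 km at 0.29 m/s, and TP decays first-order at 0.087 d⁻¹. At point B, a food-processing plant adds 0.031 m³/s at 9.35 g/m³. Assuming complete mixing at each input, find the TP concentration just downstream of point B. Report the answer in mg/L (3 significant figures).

After input A: C = (1.6·0.065 + 0.405·6.9) / 2.005 = 1.446 mg/L.
Over the 28 km reach to input B (t = 9.655e+04 s = 1.117 d), decay gives C = 1.446·exp(−0.087·1.117) = 1.312 mg/L.
After input B: C = (2.005·1.312 + 0.031·9.35) / 2.036 = 1.434 mg/L.

1.43 mg/L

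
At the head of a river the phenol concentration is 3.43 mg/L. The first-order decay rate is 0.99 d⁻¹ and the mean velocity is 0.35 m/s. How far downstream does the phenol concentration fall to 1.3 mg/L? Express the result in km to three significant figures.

From C = C₀·e^(−kt), t = ln(C₀/C)/k = ln(3.43/1.3)/0.99 = 0.9702/0.99 = 0.98 d.
Distance = v·t = 0.35 m/s × 8.467e+04 s = 2.964e+04 m = 29.64 km.

29.6 km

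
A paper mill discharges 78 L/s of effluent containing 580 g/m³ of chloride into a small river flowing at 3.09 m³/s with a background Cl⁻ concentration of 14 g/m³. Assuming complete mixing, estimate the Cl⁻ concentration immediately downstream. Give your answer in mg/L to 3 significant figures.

78 L/s = 0.078 m³/s.
By mass balance at complete mixing, C = (0.078·580 + 3.09·14) / (0.078 + 3.09) = 88.5/3.168 = 27.94 mg/L.

27.9 mg/L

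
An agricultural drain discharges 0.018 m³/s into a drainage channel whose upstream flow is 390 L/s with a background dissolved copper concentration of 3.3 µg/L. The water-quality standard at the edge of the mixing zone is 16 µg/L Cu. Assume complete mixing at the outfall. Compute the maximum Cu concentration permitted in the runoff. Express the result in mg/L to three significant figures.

390 L/s = 0.39 m³/s.
3.3 µg/L = 0.0033 mg/L.
16 µg/L = 0.016 mg/L.
Mass balance: 0.016·0.408 = 0.018·Cₑ + 0.39·0.0033.
Cₑ = (0.006528 − 0.001287) / 0.018 = 0.2912 mg/L.

0.291 mg/L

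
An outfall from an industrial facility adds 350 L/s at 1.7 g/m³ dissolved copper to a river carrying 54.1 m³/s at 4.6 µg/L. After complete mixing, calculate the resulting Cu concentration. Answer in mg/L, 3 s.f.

0.0155 mg/L

350 L/s = 0.35 m³/s.
4.6 µg/L = 0.0046 mg/L.
By mass balance at complete mixing, C = (0.35·1.7 + 54.1·0.0046) / (0.35 + 54.1) = 0.8439/54.45 = 0.0155 mg/L.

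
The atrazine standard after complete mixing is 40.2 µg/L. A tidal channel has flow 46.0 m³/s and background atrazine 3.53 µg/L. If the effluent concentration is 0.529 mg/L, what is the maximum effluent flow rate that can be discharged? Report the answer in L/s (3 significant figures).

3.53 µg/L = 0.00353 mg/L.
40.2 µg/L = 0.0402 mg/L.
Mass balance at complete mixing: C_std·(Q_w + Q_r) = Q_w·C_e + Q_r·C_b.
Rearranging, Q_w = Q_r·(C_std − C_b)/(C_e − C_std) = 46.0·(0.0402 − 0.00353) / (0.529 − 0.0402) = 3.451 m³/s.
= 3451 L/s.

3450 L/s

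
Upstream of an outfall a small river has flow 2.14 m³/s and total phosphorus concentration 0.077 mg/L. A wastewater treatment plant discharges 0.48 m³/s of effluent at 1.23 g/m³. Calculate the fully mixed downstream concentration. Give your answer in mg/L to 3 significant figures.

0.288 mg/L

Conservation of mass across the mixing zone: C = (0.48·1.23 + 2.14·0.077) / (0.48 + 2.14) = 0.7552/2.62 = 0.2882 mg/L.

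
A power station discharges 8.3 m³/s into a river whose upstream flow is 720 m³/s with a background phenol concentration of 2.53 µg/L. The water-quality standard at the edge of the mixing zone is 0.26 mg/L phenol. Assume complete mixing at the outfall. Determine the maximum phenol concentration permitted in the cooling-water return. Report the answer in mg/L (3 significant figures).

2.53 µg/L = 0.00253 mg/L.
Mass balance: 0.26·728.3 = 8.3·Cₑ + 720·0.00253.
Cₑ = (189.4 − 1.822) / 8.3 = 22.59 mg/L.

22.6 mg/L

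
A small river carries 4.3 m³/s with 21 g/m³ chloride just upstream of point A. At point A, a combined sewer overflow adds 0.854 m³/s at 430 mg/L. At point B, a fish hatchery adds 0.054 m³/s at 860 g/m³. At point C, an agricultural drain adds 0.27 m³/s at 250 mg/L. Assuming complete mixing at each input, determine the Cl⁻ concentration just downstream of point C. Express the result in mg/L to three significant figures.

104 mg/L

After input A: C = (4.3·21 + 0.854·430) / 5.154 = 88.77 mg/L.
After input B: C = (5.154·88.77 + 0.054·860) / 5.208 = 96.77 mg/L.
After input C: C = (5.208·96.77 + 0.27·250) / 5.478 = 104.3 mg/L.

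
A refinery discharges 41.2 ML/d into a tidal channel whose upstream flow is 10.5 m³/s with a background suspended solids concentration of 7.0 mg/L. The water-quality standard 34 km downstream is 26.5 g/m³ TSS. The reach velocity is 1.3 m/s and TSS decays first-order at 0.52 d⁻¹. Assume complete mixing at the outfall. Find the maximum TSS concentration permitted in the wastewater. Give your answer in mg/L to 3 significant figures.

41.2 ML/d = 0.4769 m³/s.
Travel time to the compliance point: t = 3.4e+04/1.3 = 2.615e+04 s = 0.3027 d; decay factor exp(−0.52·0.3027) = 0.8544.
So the concentration just after mixing may be at most 26.5/0.8544 = 31.02 mg/L.
Mass balance: 31.02·10.98 = 0.4769·Cₑ + 10.5·7.
Cₑ = (340.5 − 73.5) / 0.4769 = 559.9 mg/L.

560 mg/L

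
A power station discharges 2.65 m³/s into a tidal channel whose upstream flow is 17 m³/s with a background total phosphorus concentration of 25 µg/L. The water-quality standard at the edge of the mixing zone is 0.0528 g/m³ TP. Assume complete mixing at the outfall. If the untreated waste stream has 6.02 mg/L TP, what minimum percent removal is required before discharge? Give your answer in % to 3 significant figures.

96.2 %

25 µg/L = 0.025 mg/L.
Mass balance: 0.0528·19.65 = 2.65·Cₑ + 17·0.025.
Cₑ = (1.038 − 0.425) / 2.65 = 0.2311 mg/L.
Required removal = 1 − 0.2311/6.02 = 96.16 %.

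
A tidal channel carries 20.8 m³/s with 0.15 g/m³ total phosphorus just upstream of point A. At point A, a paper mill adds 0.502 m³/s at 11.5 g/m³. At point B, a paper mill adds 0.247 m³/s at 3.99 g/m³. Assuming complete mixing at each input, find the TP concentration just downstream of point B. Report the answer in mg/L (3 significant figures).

After input A: C = (20.8·0.15 + 0.502·11.5) / 21.3 = 0.4175 mg/L.
After input B: C = (21.3·0.4175 + 0.247·3.99) / 21.55 = 0.4584 mg/L.

0.458 mg/L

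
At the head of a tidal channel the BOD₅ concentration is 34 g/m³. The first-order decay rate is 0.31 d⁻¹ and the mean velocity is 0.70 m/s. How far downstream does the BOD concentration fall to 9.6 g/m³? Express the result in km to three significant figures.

247 km

From C = C₀·e^(−kt), t = ln(C₀/C)/k = ln(34/9.6)/0.31 = 1.265/0.31 = 4.079 d.
Distance = v·t = 0.70 m/s × 3.525e+05 s = 2.467e+05 m = 246.7 km.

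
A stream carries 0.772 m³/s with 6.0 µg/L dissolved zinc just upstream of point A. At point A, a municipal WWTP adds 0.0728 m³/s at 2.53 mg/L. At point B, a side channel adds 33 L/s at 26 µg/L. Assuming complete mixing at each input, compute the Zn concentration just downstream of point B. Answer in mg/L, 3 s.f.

6.0 µg/L = 0.006 mg/L.
After input A: C = (0.772·0.006 + 0.0728·2.53) / 0.8448 = 0.2235 mg/L.
33 L/s = 0.033 m³/s.
26 µg/L = 0.026 mg/L.
After input B: C = (0.8448·0.2235 + 0.033·0.026) / 0.8778 = 0.2161 mg/L.

0.216 mg/L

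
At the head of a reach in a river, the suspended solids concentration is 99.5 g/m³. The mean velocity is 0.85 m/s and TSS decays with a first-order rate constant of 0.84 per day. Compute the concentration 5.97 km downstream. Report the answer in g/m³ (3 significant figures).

92.9 g/m³

Travel time t = 5.97 km / 0.85 m/s = 5970/0.85 = 7024 s = 0.08129 d.
First-order decay: C = 99.5·exp(−0.84·0.08129) = 99.5·0.934 = 92.93 g/m³.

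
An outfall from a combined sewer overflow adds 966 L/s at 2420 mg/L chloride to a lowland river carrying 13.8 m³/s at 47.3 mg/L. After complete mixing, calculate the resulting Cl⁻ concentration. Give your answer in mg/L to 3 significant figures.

966 L/s = 0.966 m³/s.
Flow-weighted mixing gives C = (0.966·2420 + 13.8·47.3) / (0.966 + 13.8) = 2990/14.77 = 202.5 mg/L.

203 mg/L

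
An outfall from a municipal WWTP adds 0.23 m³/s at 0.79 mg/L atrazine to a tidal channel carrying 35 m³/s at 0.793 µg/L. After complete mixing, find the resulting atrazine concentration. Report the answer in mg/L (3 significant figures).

0.793 µg/L = 0.000793 mg/L.
Conservation of mass across the mixing zone: C = (0.23·0.79 + 35·0.000793) / (0.23 + 35) = 0.2095/35.23 = 0.005945 mg/L.

0.00595 mg/L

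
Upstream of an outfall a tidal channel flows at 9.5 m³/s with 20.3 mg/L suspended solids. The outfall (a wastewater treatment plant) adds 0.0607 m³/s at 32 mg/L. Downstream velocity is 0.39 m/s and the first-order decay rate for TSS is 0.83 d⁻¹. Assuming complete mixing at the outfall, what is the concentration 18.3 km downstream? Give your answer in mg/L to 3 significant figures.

After complete mixing, C₀ = (0.0607·32 + 9.5·20.3) / 9.561 = 20.37 mg/L.
Travel time t = 1.83e+04 m / 0.39 m/s = 4.692e+04 s = 0.5431 d.
C = 20.37·exp(−0.83·0.5431) = 20.37·0.6371 = 12.98 mg/L.

13.0 mg/L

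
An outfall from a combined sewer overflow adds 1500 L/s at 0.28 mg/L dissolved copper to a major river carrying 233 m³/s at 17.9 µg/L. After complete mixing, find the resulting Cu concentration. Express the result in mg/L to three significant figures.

0.0196 mg/L

1500 L/s = 1.5 m³/s.
17.9 µg/L = 0.0179 mg/L.
Flow-weighted mixing gives C = (1.5·0.28 + 233·0.0179) / (1.5 + 233) = 4.591/234.5 = 0.01958 mg/L.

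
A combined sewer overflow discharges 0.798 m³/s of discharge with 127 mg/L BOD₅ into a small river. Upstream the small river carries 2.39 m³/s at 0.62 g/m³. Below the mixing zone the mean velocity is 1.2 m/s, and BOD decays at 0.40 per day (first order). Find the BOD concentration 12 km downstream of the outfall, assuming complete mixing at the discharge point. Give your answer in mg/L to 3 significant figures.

After complete mixing, C₀ = (0.798·127 + 2.39·0.62) / 3.188 = 32.25 mg/L.
Travel time t = 1.2e+04 m / 1.2 m/s = 1e+04 s = 0.1157 d.
C = 32.25·exp(−0.40·0.1157) = 32.25·0.9548 = 30.8 mg/L.

30.8 mg/L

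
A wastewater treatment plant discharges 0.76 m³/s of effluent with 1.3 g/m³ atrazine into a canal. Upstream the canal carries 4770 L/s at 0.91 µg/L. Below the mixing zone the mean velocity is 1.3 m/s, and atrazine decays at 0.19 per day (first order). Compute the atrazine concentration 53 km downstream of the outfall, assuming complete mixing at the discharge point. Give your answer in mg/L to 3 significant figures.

0.164 mg/L

4770 L/s = 4.77 m³/s.
0.91 µg/L = 0.00091 mg/L.
After complete mixing, C₀ = (0.76·1.3 + 4.77·0.00091) / 5.53 = 0.1794 mg/L.
Travel time t = 5.3e+04 m / 1.3 m/s = 4.077e+04 s = 0.4719 d.
C = 0.1794·exp(−0.19·0.4719) = 0.1794·0.9142 = 0.1641 mg/L.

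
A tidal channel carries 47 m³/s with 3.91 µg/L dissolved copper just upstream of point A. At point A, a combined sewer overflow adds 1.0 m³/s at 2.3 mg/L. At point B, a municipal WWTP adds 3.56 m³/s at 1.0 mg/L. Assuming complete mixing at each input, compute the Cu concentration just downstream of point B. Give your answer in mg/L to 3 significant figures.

3.91 µg/L = 0.00391 mg/L.
After input A: C = (47·0.00391 + 1·2.3) / 48 = 0.05175 mg/L.
After input B: C = (48·0.05175 + 3.56·1) / 51.56 = 0.1172 mg/L.

0.117 mg/L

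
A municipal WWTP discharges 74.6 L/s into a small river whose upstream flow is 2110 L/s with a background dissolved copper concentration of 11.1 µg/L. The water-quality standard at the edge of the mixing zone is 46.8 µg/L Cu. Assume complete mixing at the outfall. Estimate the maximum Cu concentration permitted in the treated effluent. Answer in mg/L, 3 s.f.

74.6 L/s = 0.0746 m³/s.
2110 L/s = 2.11 m³/s.
11.1 µg/L = 0.0111 mg/L.
46.8 µg/L = 0.0468 mg/L.
Mass balance: 0.0468·2.185 = 0.0746·Cₑ + 2.11·0.0111.
Cₑ = (0.1022 − 0.02342) / 0.0746 = 1.057 mg/L.

1.06 mg/L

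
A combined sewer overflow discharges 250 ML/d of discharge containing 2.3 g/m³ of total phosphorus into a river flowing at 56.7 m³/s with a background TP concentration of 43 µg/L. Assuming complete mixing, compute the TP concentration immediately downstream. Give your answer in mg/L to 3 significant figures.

0.153 mg/L

250 ML/d = 2.894 m³/s.
43 µg/L = 0.043 mg/L.
Conservation of mass across the mixing zone: C = (2.894·2.3 + 56.7·0.043) / (2.894 + 56.7) = 9.093/59.59 = 0.1526 mg/L.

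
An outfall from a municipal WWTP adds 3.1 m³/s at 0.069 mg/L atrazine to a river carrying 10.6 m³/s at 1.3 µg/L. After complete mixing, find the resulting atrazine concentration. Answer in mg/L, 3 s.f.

1.3 µg/L = 0.0013 mg/L.
Flow-weighted mixing gives C = (3.1·0.069 + 10.6·0.0013) / (3.1 + 10.6) = 0.2277/13.7 = 0.01662 mg/L.

0.0166 mg/L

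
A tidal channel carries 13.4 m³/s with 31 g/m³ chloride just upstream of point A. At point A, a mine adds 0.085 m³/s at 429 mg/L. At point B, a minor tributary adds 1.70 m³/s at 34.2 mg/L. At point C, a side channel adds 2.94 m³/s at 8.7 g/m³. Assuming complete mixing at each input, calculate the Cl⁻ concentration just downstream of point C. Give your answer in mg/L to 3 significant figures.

29.5 mg/L

After input A: C = (13.4·31 + 0.085·429) / 13.49 = 33.51 mg/L.
After input B: C = (13.49·33.51 + 1.7·34.2) / 15.19 = 33.59 mg/L.
After input C: C = (15.19·33.59 + 2.94·8.7) / 18.12 = 29.55 mg/L.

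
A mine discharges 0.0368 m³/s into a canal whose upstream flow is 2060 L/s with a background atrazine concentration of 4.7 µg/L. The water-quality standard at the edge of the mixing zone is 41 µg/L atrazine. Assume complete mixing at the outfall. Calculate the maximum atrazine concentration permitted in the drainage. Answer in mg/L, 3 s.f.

2.07 mg/L

2060 L/s = 2.06 m³/s.
4.7 µg/L = 0.0047 mg/L.
41 µg/L = 0.041 mg/L.
Mass balance: 0.041·2.097 = 0.0368·Cₑ + 2.06·0.0047.
Cₑ = (0.08597 − 0.009682) / 0.0368 = 2.073 mg/L.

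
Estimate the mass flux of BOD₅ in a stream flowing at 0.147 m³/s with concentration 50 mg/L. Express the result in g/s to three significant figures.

Mass flux = Q·C = 0.147 m³/s × 50 g/m³ = 7.35 g/s.

7.35 g/s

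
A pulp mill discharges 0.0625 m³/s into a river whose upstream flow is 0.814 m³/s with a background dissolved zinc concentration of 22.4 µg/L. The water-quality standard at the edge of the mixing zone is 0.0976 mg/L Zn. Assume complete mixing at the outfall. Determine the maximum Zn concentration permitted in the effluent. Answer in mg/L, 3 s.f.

22.4 µg/L = 0.0224 mg/L.
Mass balance: 0.0976·0.8765 = 0.0625·Cₑ + 0.814·0.0224.
Cₑ = (0.08555 − 0.01823) / 0.0625 = 1.077 mg/L.

1.08 mg/L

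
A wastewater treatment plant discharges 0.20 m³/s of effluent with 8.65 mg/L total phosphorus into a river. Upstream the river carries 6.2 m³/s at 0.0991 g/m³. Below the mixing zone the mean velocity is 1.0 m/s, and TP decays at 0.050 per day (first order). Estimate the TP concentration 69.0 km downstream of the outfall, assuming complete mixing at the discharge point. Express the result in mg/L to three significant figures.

After complete mixing, C₀ = (0.2·8.65 + 6.2·0.0991) / 6.4 = 0.3663 mg/L.
Travel time t = 6.9e+04 m / 1.0 m/s = 6.9e+04 s = 0.7986 d.
C = 0.3663·exp(−0.050·0.7986) = 0.3663·0.9609 = 0.352 mg/L.

0.352 mg/L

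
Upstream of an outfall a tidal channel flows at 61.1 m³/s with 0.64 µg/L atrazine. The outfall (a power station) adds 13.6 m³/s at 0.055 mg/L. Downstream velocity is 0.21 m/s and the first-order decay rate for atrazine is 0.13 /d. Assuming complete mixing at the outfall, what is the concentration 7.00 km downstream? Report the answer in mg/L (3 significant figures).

0.0100 mg/L

0.64 µg/L = 0.00064 mg/L.
After complete mixing, C₀ = (13.6·0.055 + 61.1·0.00064) / 74.7 = 0.01054 mg/L.
Travel time t = 7000 m / 0.21 m/s = 3.333e+04 s = 0.3858 d.
C = 0.01054·exp(−0.13·0.3858) = 0.01054·0.9511 = 0.01002 mg/L.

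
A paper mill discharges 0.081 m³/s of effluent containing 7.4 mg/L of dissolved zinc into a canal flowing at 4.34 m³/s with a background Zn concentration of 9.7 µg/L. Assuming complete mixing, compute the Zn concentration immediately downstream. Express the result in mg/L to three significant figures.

0.145 mg/L

9.7 µg/L = 0.0097 mg/L.
Flow-weighted mixing gives C = (0.081·7.4 + 4.34·0.0097) / (0.081 + 4.34) = 0.6415/4.421 = 0.1451 mg/L.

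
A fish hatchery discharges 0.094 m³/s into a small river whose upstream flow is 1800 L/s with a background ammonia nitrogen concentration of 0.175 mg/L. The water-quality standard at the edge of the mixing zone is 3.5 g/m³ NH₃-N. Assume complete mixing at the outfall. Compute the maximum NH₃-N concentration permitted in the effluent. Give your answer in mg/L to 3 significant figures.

67.2 mg/L

1800 L/s = 1.8 m³/s.
Mass balance: 3.5·1.894 = 0.094·Cₑ + 1.8·0.175.
Cₑ = (6.629 − 0.315) / 0.094 = 67.17 mg/L.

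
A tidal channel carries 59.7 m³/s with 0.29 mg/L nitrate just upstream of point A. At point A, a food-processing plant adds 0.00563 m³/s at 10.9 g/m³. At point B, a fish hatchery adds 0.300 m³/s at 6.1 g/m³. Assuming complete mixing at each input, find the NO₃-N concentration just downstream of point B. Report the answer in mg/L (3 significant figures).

After input A: C = (59.7·0.29 + 0.00563·10.9) / 59.71 = 0.291 mg/L.
After input B: C = (59.71·0.291 + 0.3·6.1) / 60.01 = 0.32 mg/L.

0.320 mg/L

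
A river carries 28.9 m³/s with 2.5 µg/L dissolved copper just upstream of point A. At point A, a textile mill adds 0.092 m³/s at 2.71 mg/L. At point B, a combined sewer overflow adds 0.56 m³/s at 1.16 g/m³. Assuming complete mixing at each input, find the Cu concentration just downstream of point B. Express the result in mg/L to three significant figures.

0.0329 mg/L

2.5 µg/L = 0.0025 mg/L.
After input A: C = (28.9·0.0025 + 0.092·2.71) / 28.99 = 0.01109 mg/L.
After input B: C = (28.99·0.01109 + 0.56·1.16) / 29.55 = 0.03286 mg/L.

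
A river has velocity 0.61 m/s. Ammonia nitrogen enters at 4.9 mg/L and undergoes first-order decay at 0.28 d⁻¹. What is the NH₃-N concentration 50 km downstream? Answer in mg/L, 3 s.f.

Travel time t = 50 km / 0.61 m/s = 5e+04/0.61 = 8.197e+04 s = 0.9487 d.
First-order decay: C = 4.9·exp(−0.28·0.9487) = 4.9·0.7667 = 3.757 mg/L.

3.76 mg/L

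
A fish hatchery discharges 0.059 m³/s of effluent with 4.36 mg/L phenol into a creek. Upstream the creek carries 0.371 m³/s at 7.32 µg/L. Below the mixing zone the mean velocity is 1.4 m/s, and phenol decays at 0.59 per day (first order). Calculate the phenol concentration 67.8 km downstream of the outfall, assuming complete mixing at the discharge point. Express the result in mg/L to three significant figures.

0.434 mg/L

7.32 µg/L = 0.00732 mg/L.
After complete mixing, C₀ = (0.059·4.36 + 0.371·0.00732) / 0.43 = 0.6045 mg/L.
Travel time t = 6.78e+04 m / 1.4 m/s = 4.843e+04 s = 0.5605 d.
C = 0.6045·exp(−0.59·0.5605) = 0.6045·0.7184 = 0.4343 mg/L.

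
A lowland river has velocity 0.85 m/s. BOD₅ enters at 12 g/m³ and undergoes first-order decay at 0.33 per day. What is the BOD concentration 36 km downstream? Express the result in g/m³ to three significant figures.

Travel time t = 36 km / 0.85 m/s = 3.6e+04/0.85 = 4.235e+04 s = 0.4902 d.
First-order decay: C = 12·exp(−0.33·0.4902) = 12·0.8506 = 10.21 g/m³.

10.2 g/m³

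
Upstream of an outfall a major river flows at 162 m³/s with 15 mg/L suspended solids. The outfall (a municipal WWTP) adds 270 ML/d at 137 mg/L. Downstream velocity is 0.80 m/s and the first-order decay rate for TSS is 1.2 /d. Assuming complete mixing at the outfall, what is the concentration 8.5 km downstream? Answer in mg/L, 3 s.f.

270 ML/d = 3.125 m³/s.
After complete mixing, C₀ = (3.125·137 + 162·15) / 165.1 = 17.31 mg/L.
Travel time t = 8500 m / 0.80 m/s = 1.062e+04 s = 0.123 d.
C = 17.31·exp(−1.2·0.123) = 17.31·0.8628 = 14.93 mg/L.

14.9 mg/L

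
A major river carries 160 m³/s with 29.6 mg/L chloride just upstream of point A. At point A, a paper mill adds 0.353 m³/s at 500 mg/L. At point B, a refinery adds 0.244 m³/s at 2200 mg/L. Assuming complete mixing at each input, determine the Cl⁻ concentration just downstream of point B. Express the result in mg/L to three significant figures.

33.9 mg/L

After input A: C = (160·29.6 + 0.353·500) / 160.4 = 30.64 mg/L.
After input B: C = (160.4·30.64 + 0.244·2200) / 160.6 = 33.93 mg/L.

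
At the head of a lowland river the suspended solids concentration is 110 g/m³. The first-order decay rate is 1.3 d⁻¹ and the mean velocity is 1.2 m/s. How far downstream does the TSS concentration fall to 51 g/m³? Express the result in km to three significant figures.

61.3 km

From C = C₀·e^(−kt), t = ln(C₀/C)/k = ln(110/51)/1.3 = 0.7687/1.3 = 0.5913 d.
Distance = v·t = 1.2 m/s × 5.109e+04 s = 6.13e+04 m = 61.3 km.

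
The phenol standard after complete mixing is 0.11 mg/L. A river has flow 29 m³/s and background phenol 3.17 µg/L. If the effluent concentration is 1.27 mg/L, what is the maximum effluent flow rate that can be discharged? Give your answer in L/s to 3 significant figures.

3.17 µg/L = 0.00317 mg/L.
Mass balance at complete mixing: C_std·(Q_w + Q_r) = Q_w·C_e + Q_r·C_b.
Rearranging, Q_w = Q_r·(C_std − C_b)/(C_e − C_std) = 29·(0.11 − 0.00317) / (1.27 − 0.11) = 2.671 m³/s.
= 2671 L/s.

2670 L/s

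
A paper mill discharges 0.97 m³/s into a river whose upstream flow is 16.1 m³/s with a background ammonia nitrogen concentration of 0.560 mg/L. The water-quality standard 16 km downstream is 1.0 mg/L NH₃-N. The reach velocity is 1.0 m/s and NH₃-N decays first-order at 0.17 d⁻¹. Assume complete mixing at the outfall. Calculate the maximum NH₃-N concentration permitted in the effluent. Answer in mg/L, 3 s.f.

8.87 mg/L

Travel time to the compliance point: t = 1.6e+04/1.0 = 1.6e+04 s = 0.1852 d; decay factor exp(−0.17·0.1852) = 0.969.
So the concentration just after mixing may be at most 1/0.969 = 1.032 mg/L.
Mass balance: 1.032·17.07 = 0.97·Cₑ + 16.1·0.56.
Cₑ = (17.62 − 9.016) / 0.97 = 8.866 mg/L.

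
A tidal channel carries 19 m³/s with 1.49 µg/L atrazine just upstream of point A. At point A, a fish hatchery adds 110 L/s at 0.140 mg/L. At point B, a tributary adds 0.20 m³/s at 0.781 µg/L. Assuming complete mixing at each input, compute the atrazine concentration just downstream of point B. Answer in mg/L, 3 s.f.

1.49 µg/L = 0.00149 mg/L.
110 L/s = 0.11 m³/s.
After input A: C = (19·0.00149 + 0.11·0.14) / 19.11 = 0.002287 mg/L.
0.781 µg/L = 0.000781 mg/L.
After input B: C = (19.11·0.002287 + 0.2·0.000781) / 19.31 = 0.002272 mg/L.

0.00227 mg/L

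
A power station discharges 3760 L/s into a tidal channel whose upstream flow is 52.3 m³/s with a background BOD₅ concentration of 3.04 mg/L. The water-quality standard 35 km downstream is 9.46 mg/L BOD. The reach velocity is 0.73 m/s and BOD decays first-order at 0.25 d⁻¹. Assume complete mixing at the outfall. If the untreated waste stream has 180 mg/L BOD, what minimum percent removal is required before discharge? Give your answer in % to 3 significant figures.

3760 L/s = 3.76 m³/s.
Travel time to the compliance point: t = 3.5e+04/0.73 = 4.795e+04 s = 0.5549 d; decay factor exp(−0.25·0.5549) = 0.8705.
So the concentration just after mixing may be at most 9.46/0.8705 = 10.87 mg/L.
Mass balance: 10.87·56.06 = 3.76·Cₑ + 52.3·3.04.
Cₑ = (609.2 − 159) / 3.76 = 119.7 mg/L.
Required removal = 1 − 119.7/180 = 33.47 %.

33.5 %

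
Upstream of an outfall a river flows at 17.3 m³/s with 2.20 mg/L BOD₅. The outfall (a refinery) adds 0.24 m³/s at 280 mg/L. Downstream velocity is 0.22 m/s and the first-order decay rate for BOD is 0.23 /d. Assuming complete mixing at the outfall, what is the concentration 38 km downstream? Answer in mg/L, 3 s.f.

After complete mixing, C₀ = (0.24·280 + 17.3·2.2) / 17.54 = 6.001 mg/L.
Travel time t = 3.8e+04 m / 0.22 m/s = 1.727e+05 s = 1.999 d.
C = 6.001·exp(−0.23·1.999) = 6.001·0.6314 = 3.789 mg/L.

3.79 mg/L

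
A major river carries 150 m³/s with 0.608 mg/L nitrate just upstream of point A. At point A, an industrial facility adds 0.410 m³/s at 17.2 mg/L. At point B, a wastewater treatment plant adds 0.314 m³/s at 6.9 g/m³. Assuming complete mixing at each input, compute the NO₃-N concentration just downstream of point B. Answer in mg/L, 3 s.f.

After input A: C = (150·0.608 + 0.41·17.2) / 150.4 = 0.6532 mg/L.
After input B: C = (150.4·0.6532 + 0.314·6.9) / 150.7 = 0.6662 mg/L.

0.666 mg/L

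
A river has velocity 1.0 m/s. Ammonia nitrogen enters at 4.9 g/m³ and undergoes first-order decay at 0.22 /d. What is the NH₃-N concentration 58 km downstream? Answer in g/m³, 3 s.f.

Travel time t = 58 km / 1.0 m/s = 5.8e+04/1.0 = 5.8e+04 s = 0.6713 d.
First-order decay: C = 4.9·exp(−0.22·0.6713) = 4.9·0.8627 = 4.227 g/m³.

4.23 g/m³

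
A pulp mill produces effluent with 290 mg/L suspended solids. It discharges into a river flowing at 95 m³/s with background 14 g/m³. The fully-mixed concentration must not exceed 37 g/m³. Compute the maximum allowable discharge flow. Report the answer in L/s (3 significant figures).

8640 L/s

Mass balance at complete mixing: C_std·(Q_w + Q_r) = Q_w·C_e + Q_r·C_b.
Rearranging, Q_w = Q_r·(C_std − C_b)/(C_e − C_std) = 95·(37 − 14) / (290 − 37) = 8.636 m³/s.
= 8636 L/s.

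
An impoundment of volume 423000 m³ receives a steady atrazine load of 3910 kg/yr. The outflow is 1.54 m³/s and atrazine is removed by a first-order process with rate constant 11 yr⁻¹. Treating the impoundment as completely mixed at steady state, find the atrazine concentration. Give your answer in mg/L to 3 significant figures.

Outflow Q = 1.54 m³/s × 3.156e+07 s/yr = 4.86e+07 m³/yr.
Steady-state CSTR mass balance: W = Q·C + k·V·C, so C = W/(Q + kV).
Q + kV = 4.86e+07 + 11·423000 = 5.325e+07 m³/yr.
C = 3910/5.325e+07 = 7.342e-05 kg/m³ = 0.07342 mg/L.

0.0734 mg/L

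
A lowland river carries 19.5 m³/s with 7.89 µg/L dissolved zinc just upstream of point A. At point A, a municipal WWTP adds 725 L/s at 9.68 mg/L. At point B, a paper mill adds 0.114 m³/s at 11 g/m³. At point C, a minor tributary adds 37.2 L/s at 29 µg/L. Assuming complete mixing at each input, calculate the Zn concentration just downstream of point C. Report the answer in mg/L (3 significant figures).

0.414 mg/L

7.89 µg/L = 0.00789 mg/L.
725 L/s = 0.725 m³/s.
After input A: C = (19.5·0.00789 + 0.725·9.68) / 20.23 = 0.3546 mg/L.
After input B: C = (20.23·0.3546 + 0.114·11) / 20.34 = 0.4143 mg/L.
37.2 L/s = 0.0372 m³/s.
29 µg/L = 0.029 mg/L.
After input C: C = (20.34·0.4143 + 0.0372·0.029) / 20.38 = 0.4136 mg/L.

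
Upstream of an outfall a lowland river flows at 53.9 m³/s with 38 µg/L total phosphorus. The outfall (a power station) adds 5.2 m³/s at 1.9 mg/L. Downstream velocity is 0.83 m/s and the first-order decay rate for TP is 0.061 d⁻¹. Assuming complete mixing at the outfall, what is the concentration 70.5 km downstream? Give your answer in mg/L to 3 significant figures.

38 µg/L = 0.038 mg/L.
After complete mixing, C₀ = (5.2·1.9 + 53.9·0.038) / 59.1 = 0.2018 mg/L.
Travel time t = 7.05e+04 m / 0.83 m/s = 8.494e+04 s = 0.9831 d.
C = 0.2018·exp(−0.061·0.9831) = 0.2018·0.9418 = 0.1901 mg/L.

0.190 mg/L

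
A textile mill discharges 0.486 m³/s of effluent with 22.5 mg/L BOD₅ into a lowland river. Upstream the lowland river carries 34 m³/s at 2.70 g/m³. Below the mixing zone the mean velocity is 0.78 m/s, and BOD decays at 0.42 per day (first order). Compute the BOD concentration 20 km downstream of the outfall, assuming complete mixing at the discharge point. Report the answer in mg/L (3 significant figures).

After complete mixing, C₀ = (0.486·22.5 + 34·2.7) / 34.49 = 2.979 mg/L.
Travel time t = 2e+04 m / 0.78 m/s = 2.564e+04 s = 0.2968 d.
C = 2.979·exp(−0.42·0.2968) = 2.979·0.8828 = 2.63 mg/L.

2.63 mg/L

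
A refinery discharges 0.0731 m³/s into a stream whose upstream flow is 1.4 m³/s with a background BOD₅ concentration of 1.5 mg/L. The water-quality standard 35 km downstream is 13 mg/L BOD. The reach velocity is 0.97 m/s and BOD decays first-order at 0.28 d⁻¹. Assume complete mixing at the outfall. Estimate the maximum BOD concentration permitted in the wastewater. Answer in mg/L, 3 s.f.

266 mg/L

Travel time to the compliance point: t = 3.5e+04/0.97 = 3.608e+04 s = 0.4176 d; decay factor exp(−0.28·0.4176) = 0.8896.
So the concentration just after mixing may be at most 13/0.8896 = 14.61 mg/L.
Mass balance: 14.61·1.473 = 0.0731·Cₑ + 1.4·1.5.
Cₑ = (21.53 − 2.1) / 0.0731 = 265.7 mg/L.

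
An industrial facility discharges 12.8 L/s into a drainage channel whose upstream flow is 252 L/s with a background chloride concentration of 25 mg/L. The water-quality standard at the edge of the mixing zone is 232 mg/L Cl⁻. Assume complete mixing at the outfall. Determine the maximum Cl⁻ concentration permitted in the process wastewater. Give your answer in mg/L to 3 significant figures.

4310 mg/L

12.8 L/s = 0.0128 m³/s.
252 L/s = 0.252 m³/s.
Mass balance: 232·0.2648 = 0.0128·Cₑ + 0.252·25.
Cₑ = (61.43 − 6.3) / 0.0128 = 4307 mg/L.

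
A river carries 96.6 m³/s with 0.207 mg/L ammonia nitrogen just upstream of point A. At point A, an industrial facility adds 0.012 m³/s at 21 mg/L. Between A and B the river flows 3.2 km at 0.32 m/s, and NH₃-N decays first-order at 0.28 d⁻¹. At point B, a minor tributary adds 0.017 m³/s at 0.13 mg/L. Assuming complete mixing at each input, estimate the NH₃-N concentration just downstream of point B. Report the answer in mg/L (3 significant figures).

0.203 mg/L

After input A: C = (96.6·0.207 + 0.012·21) / 96.61 = 0.2096 mg/L.
Over the 3.2 km reach to input B (t = 1e+04 s = 0.1157 d), decay gives C = 0.2096·exp(−0.28·0.1157) = 0.2029 mg/L.
After input B: C = (96.61·0.2029 + 0.017·0.13) / 96.63 = 0.2029 mg/L.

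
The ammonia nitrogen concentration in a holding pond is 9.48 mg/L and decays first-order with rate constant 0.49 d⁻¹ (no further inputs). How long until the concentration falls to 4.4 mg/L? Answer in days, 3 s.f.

t = ln(C₀/C)/k = ln(9.48/4.4)/0.49 = 0.7676/0.49 = 1.566 d.

1.57 d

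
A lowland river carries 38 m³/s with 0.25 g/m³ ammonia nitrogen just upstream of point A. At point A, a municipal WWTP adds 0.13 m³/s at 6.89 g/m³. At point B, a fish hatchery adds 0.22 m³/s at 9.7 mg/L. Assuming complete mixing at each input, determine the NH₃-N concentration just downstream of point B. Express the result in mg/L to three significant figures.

0.327 mg/L

After input A: C = (38·0.25 + 0.13·6.89) / 38.13 = 0.2726 mg/L.
After input B: C = (38.13·0.2726 + 0.22·9.7) / 38.35 = 0.3267 mg/L.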